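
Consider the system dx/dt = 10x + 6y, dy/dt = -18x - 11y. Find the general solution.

Coefficient matrix A = [[10, 6], [-18, -11]].
Characteristic polynomial det(A - λI) = λ^2 + λ - 2 = 0.
Eigenvalues λ = 1, -2.
For λ=1: (A-λI) row 1 is [9, 6], so an eigenvector is (2, -3).
For λ=-2: (A-λI) row 1 is [12, 6], so an eigenvector is (-1, 2).
General solution: C_1e^(t)(2,-3) + C_2e^(-2t)(-1,2).

x(t) = 2C_1e^(t) - C_2e^(-2t), y(t) = -3C_1e^(t) + 2C_2e^(-2t)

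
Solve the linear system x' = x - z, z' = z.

x(t) = K_1e^(t) + K_2te^(t) + 3K_2e^(t), z(t) = -K_2e^(t)

Coefficient matrix A = [[1, -1], [0, 1]].
Characteristic polynomial det(A - λI) = λ^2 - 2λ + 1 = 0.
Single eigenvalue λ = 1 with algebraic multiplicity 2.
Eigenvector v = (1,0); generalized eigenvector w with (A-λI)w=v is (3,-1).
General solution: e^(t)[K_1·v + K_2·(t·v + w)].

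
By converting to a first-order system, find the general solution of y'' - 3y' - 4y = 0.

Let x_1 = y, x_2 = y'. Then x_1' = x_2 and x_2' = 4x_1 + 3x_2.
A = [[0,1],[4,3]]; det(A-λI) = λ^2 - 3λ - 4.
Eigenvalues λ = -1, 4 with eigenvectors (1,-1), (1,4).

y(t) = C_1e^(-t) + C_2e^(4t)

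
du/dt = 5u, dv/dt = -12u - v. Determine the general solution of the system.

u(t) = c_1e^(5t), v(t) = -2c_1e^(5t) - c_2e^(-t)

Coefficient matrix A = [[5, 0], [-12, -1]].
Characteristic polynomial det(A - λI) = λ^2 - 4λ - 5 = 0.
Eigenvalues λ = 5, -1.
For λ=5: (A-λI) row 2 is [-12, -6], so an eigenvector is (1, -2).
For λ=-1: (A-λI) row 1 is [6, 0], so an eigenvector is (0, -1).
General solution: c_1e^(5t)(1,-2) + c_2e^(-t)(0,-1).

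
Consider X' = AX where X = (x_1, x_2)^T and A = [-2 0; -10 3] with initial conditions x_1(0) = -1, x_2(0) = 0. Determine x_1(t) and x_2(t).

Coefficient matrix A = [[-2, 0], [-10, 3]].
Characteristic polynomial det(A - λI) = λ^2 - λ - 6 = 0.
Eigenvalues λ = -2, 3.
For λ=-2: (A-λI) row 2 is [-10, 5], so an eigenvector is (-1, -2).
For λ=3: (A-λI) row 1 is [-5, 0], so an eigenvector is (0, 1).
General solution: K_1e^(-2t)(-1,-2) + K_2e^(3t)(0,1).
Applying x_1(0)=-1, x_2(0)=0 gives K_1=1, K_2=2.

x_1(t) = -e^(-2t), x_2(t) = 2e^(3t) - 2e^(-2t)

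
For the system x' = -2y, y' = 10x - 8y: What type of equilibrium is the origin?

stable spiral

A = [[0,-2],[10,-8]]; det(A-λI) = λ^2 + 8λ + 20.
λ = -4 ± 2i: negative real part.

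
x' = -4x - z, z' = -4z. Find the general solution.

x(t) = -K_1e^(-4t) - K_2te^(-4t) - 3K_2e^(-4t), z(t) = K_2e^(-4t)

Coefficient matrix A = [[-4, -1], [0, -4]].
Characteristic polynomial det(A - λI) = λ^2 + 8λ + 16 = 0.
Single eigenvalue λ = -4 with algebraic multiplicity 2.
Eigenvector v = (-1,0); generalized eigenvector w with (A-λI)w=v is (-3,1).
General solution: e^(-4t)[K_1·v + K_2·(t·v + w)].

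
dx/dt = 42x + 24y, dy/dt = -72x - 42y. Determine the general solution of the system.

Coefficient matrix A = [[42, 24], [-72, -42]].
Characteristic polynomial det(A - λI) = λ^2 - 36 = 0.
Eigenvalues λ = 6, -6.
For λ=6: (A-λI) row 1 is [36, 24], so an eigenvector is (-2, 3).
For λ=-6: (A-λI) row 1 is [48, 24], so an eigenvector is (-1, 2).
General solution: K_1e^(6t)(-2,3) + K_2e^(-6t)(-1,2).

x(t) = -2K_1e^(6t) - K_2e^(-6t), y(t) = 3K_1e^(6t) + 2K_2e^(-6t)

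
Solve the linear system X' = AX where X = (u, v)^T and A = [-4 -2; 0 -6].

u(t) = c_1e^(-6t) - c_2e^(-4t), v(t) = c_1e^(-6t)

Coefficient matrix A = [[-4, -2], [0, -6]].
Characteristic polynomial det(A - λI) = λ^2 + 10λ + 24 = 0.
Eigenvalues λ = -6, -4.
For λ=-6: (A-λI) row 1 is [2, -2], so an eigenvector is (1, 1).
For λ=-4: (A-λI) row 1 is [0, -2], so an eigenvector is (-1, 0).
General solution: c_1e^(-6t)(1,1) + c_2e^(-4t)(-1,0).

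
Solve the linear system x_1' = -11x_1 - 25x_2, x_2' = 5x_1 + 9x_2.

x_1(t) = -2c_1e^(-t)sin(5t) + c_1e^(-t)cos(5t) + c_2e^(-t)sin(5t) + 2c_2e^(-t)cos(5t), x_2(t) = c_1e^(-t)sin(5t) - c_2e^(-t)cos(5t)

Coefficient matrix A = [[-11, -25], [5, 9]].
Characteristic polynomial det(A - λI) = λ^2 + 2λ + 26 = 0.
Eigenvalues λ = -1 ± 5i (complex conjugate pair).
For λ=-1+5i: an eigenvector is (1,0) - i(-2,1) = (1 + 2i, 0 - i).
A real fundamental pair from Re and Im of e^((-1+5i)t)v: X_1 = e^(-t)(cos(5t)·(1,0) + sin(5t)·(-2,1)), X_2 = e^(-t)(sin(5t)·(1,0) - cos(5t)·(-2,1)).
General solution: c_1X_1 + c_2X_2.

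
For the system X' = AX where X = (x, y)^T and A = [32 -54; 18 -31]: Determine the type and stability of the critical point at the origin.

saddle

A = [[32,-54],[18,-31]]; det(A-λI) = λ^2 - λ - 20.
λ = -4, 5: opposite signs.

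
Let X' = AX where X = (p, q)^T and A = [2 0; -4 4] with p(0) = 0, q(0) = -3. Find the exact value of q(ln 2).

A = [[2,0],[-4,4]]; eigenvalues λ = 2, 4.
Eigenvectors: (1,2) for λ=2, (0,1) for λ=4.
From the initial condition, c_1 = 0, c_2 = -3.
q(ln 2) = (0)(2^2)(2) + (-3)(2^4)(1) = -48.

-48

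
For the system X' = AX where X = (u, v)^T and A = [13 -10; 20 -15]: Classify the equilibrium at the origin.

stable spiral

A = [[13,-10],[20,-15]]; det(A-λI) = λ^2 + 2λ + 5.
λ = -1 ± 2i: negative real part.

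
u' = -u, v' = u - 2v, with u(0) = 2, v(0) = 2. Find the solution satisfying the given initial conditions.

u(t) = 2e^(-t), v(t) = 2e^(-t)

Coefficient matrix A = [[-1, 0], [1, -2]].
Characteristic polynomial det(A - λI) = λ^2 + 3λ + 2 = 0.
Eigenvalues λ = -2, -1.
For λ=-2: (A-λI) row 1 is [1, 0], so an eigenvector is (0, -1).
For λ=-1: (A-λI) row 2 is [1, -1], so an eigenvector is (1, 1).
General solution: C_1e^(-2t)(0,-1) + C_2e^(-t)(1,1).
Applying u(0)=2, v(0)=2 gives C_1=0, C_2=2.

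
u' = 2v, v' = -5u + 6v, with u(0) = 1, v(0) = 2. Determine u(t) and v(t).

Coefficient matrix A = [[0, 2], [-5, 6]].
Characteristic polynomial det(A - λI) = λ^2 - 6λ + 10 = 0.
Eigenvalues λ = 3 ± i (complex conjugate pair).
For λ=3+i: an eigenvector is (1,2) - i(1,1) = (1 - i, 2 - i).
A real fundamental pair from Re and Im of e^((3+i)t)v: X_1 = e^(3t)(cos(t)·(1,2) + sin(t)·(1,1)), X_2 = e^(3t)(sin(t)·(1,2) - cos(t)·(1,1)).
General solution: c_1X_1 + c_2X_2.
Applying u(0)=1, v(0)=2 gives c_1=1, c_2=0.

u(t) = e^(3t)sin(t) + e^(3t)cos(t), v(t) = e^(3t)sin(t) + 2e^(3t)cos(t)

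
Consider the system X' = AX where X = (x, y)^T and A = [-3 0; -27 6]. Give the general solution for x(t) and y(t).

Coefficient matrix A = [[-3, 0], [-27, 6]].
Characteristic polynomial det(A - λI) = λ^2 - 3λ - 18 = 0.
Eigenvalues λ = 6, -3.
For λ=6: (A-λI) row 1 is [-9, 0], so an eigenvector is (0, -1).
For λ=-3: (A-λI) row 2 is [-27, 9], so an eigenvector is (1, 3).
General solution: C_1e^(6t)(0,-1) + C_2e^(-3t)(1,3).

x(t) = C_2e^(-3t), y(t) = -C_1e^(6t) + 3C_2e^(-3t)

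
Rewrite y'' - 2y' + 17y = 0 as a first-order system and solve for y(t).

y(t) = C_1e^(t)cos(4t) + C_2e^(t)sin(4t)

Let x_1 = y, x_2 = y'. Then x_1' = x_2 and x_2' = -17x_1 + 2x_2.
A = [[0,1],[-17,2]]; det(A-λI) = λ^2 - 2λ + 17.
Eigenvalues λ = 1 ± 4i.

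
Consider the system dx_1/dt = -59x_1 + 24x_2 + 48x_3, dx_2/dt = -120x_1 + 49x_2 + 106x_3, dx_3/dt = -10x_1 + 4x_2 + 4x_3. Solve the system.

x_1(t) = 2C_1e^(t) + 3C_2e^(-3t), x_2(t) = 5C_1e^(t) + 11C_2e^(-3t) - 2C_3e^(-4t), x_3(t) = -2C_2e^(-3t) + C_3e^(-4t)

Coefficient matrix A = [[-59, 24, 48], [-120, 49, 106], [-10, 4, 4]].
det(A - λI) = 0 gives eigenvalues λ = 1, -3, -4.
For λ=1: eigenvector (2,5,0).
For λ=-3: eigenvector (3,11,-2).
For λ=-4: eigenvector (0,-2,1).
General solution: C_1e^(t)(2,5,0) + C_2e^(-3t)(3,11,-2) + C_3e^(-4t)(0,-2,1).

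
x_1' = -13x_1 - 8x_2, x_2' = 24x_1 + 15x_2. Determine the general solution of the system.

Coefficient matrix A = [[-13, -8], [24, 15]].
Characteristic polynomial det(A - λI) = λ^2 - 2λ - 3 = 0.
Eigenvalues λ = -1, 3.
For λ=-1: (A-λI) row 1 is [-12, -8], so an eigenvector is (2, -3).
For λ=3: (A-λI) row 1 is [-16, -8], so an eigenvector is (1, -2).
General solution: c_1e^(-t)(2,-3) + c_2e^(3t)(1,-2).

x_1(t) = 2c_1e^(-t) + c_2e^(3t), x_2(t) = -3c_1e^(-t) - 2c_2e^(3t)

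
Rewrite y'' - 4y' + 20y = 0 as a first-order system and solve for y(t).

y(t) = K_1e^(2t)cos(4t) + K_2e^(2t)sin(4t)

Let x_1 = y, x_2 = y'. Then x_1' = x_2 and x_2' = -20x_1 + 4x_2.
A = [[0,1],[-20,4]]; det(A-λI) = λ^2 - 4λ + 20.
Eigenvalues λ = 2 ± 4i.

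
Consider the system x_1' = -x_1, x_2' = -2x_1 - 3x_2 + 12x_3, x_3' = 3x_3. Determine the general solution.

Coefficient matrix A = [[-1, 0, 0], [-2, -3, 12], [0, 0, 3]].
det(A - λI) = 0 gives eigenvalues λ = 3, -3, -1.
For λ=3: eigenvector (0,2,1).
For λ=-3: eigenvector (0,1,0).
For λ=-1: eigenvector (1,-1,0).
General solution: C_1e^(3t)(0,2,1) + C_2e^(-3t)(0,1,0) + C_3e^(-t)(1,-1,0).

x_1(t) = C_3e^(-t), x_2(t) = 2C_1e^(3t) + C_2e^(-3t) - C_3e^(-t), x_3(t) = C_1e^(3t)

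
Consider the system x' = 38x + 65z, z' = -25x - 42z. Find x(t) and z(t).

Coefficient matrix A = [[38, 65], [-25, -42]].
Characteristic polynomial det(A - λI) = λ^2 + 4λ + 29 = 0.
Eigenvalues λ = -2 ± 5i (complex conjugate pair).
For λ=-2+5i: an eigenvector is (-3,2) - i(2,-1) = (-3 - 2i, 2 + i).
A real fundamental pair from Re and Im of e^((-2+5i)t)v: X_1 = e^(-2t)(cos(5t)·(-3,2) + sin(5t)·(2,-1)), X_2 = e^(-2t)(sin(5t)·(-3,2) - cos(5t)·(2,-1)).
General solution: K_1X_1 + K_2X_2.

x(t) = 2K_1e^(-2t)sin(5t) - 3K_1e^(-2t)cos(5t) - 3K_2e^(-2t)sin(5t) - 2K_2e^(-2t)cos(5t), z(t) = -K_1e^(-2t)sin(5t) + 2K_1e^(-2t)cos(5t) + 2K_2e^(-2t)sin(5t) + K_2e^(-2t)cos(5t)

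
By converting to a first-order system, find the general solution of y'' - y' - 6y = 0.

Let x_1 = y, x_2 = y'. Then x_1' = x_2 and x_2' = 6x_1 + x_2.
A = [[0,1],[6,1]]; det(A-λI) = λ^2 - λ - 6.
Eigenvalues λ = -2, 3 with eigenvectors (1,-2), (1,3).

y(t) = C_1e^(-2t) + C_2e^(3t)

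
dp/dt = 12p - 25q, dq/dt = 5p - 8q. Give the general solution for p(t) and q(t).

p(t) = 2c_1e^(2t)sin(5t) + c_1e^(2t)cos(5t) + c_2e^(2t)sin(5t) - 2c_2e^(2t)cos(5t), q(t) = c_1e^(2t)sin(5t) - c_2e^(2t)cos(5t)

Coefficient matrix A = [[12, -25], [5, -8]].
Characteristic polynomial det(A - λI) = λ^2 - 4λ + 29 = 0.
Eigenvalues λ = 2 ± 5i (complex conjugate pair).
For λ=2+5i: an eigenvector is (1,0) - i(2,1) = (1 - 2i, 0 - i).
A real fundamental pair from Re and Im of e^((2+5i)t)v: X_1 = e^(2t)(cos(5t)·(1,0) + sin(5t)·(2,1)), X_2 = e^(2t)(sin(5t)·(1,0) - cos(5t)·(2,1)).
General solution: c_1X_1 + c_2X_2.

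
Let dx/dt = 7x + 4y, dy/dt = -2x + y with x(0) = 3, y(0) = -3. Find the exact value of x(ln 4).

A = [[7,4],[-2,1]]; eigenvalues λ = 5, 3.
Eigenvectors: (-2,1) for λ=5, (1,-1) for λ=3.
From the initial condition, c_1 = 0, c_2 = 3.
x(ln 4) = (0)(4^5)(-2) + (3)(4^3)(1) = 192.

192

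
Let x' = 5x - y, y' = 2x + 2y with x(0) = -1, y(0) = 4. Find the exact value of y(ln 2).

-16

A = [[5,-1],[2,2]]; eigenvalues λ = 3, 4.
Eigenvectors: (1,2) for λ=3, (-1,-1) for λ=4.
From the initial condition, c_1 = 5, c_2 = 6.
y(ln 2) = (5)(2^3)(2) + (6)(2^4)(-1) = -16.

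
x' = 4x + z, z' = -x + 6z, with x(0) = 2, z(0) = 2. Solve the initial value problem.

Coefficient matrix A = [[4, 1], [-1, 6]].
Characteristic polynomial det(A - λI) = λ^2 - 10λ + 25 = 0.
Single eigenvalue λ = 5 with algebraic multiplicity 2.
Eigenvector v = (-1,-1); generalized eigenvector w with (A-λI)w=v is (1,0).
General solution: e^(5t)[K_1·v + K_2·(t·v + w)].
Applying x(0)=2, z(0)=2 gives K_1=-2, K_2=0.

x(t) = 2e^(5t), z(t) = 2e^(5t)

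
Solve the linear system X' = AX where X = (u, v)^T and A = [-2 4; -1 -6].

u(t) = -2C_1e^(-4t) - 2C_2te^(-4t) + 3C_2e^(-4t), v(t) = C_1e^(-4t) + C_2te^(-4t) - 2C_2e^(-4t)

Coefficient matrix A = [[-2, 4], [-1, -6]].
Characteristic polynomial det(A - λI) = λ^2 + 8λ + 16 = 0.
Single eigenvalue λ = -4 with algebraic multiplicity 2.
Eigenvector v = (-2,1); generalized eigenvector w with (A-λI)w=v is (3,-2).
General solution: e^(-4t)[C_1·v + C_2·(t·v + w)].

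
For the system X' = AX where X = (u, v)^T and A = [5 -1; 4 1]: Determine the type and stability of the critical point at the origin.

unstable improper node

A = [[5,-1],[4,1]]; det(A-λI) = λ^2 - 6λ + 9.
repeated λ = 3 with a single eigenvector.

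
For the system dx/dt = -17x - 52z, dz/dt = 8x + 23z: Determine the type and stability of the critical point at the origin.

A = [[-17,-52],[8,23]]; det(A-λI) = λ^2 - 6λ + 25.
λ = 3 ± 4i: positive real part.

unstable spiral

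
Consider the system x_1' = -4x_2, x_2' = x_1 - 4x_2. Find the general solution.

x_1(t) = -2K_1e^(-2t) - 2K_2te^(-2t) - K_2e^(-2t), x_2(t) = -K_1e^(-2t) - K_2te^(-2t)

Coefficient matrix A = [[0, -4], [1, -4]].
Characteristic polynomial det(A - λI) = λ^2 + 4λ + 4 = 0.
Single eigenvalue λ = -2 with algebraic multiplicity 2.
Eigenvector v = (-2,-1); generalized eigenvector w with (A-λI)w=v is (-1,0).
General solution: e^(-2t)[K_1·v + K_2·(t·v + w)].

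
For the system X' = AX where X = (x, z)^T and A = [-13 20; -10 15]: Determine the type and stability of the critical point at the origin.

unstable spiral

A = [[-13,20],[-10,15]]; det(A-λI) = λ^2 - 2λ + 5.
λ = 1 ± 2i: positive real part.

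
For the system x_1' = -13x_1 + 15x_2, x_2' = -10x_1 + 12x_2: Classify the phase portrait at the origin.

A = [[-13,15],[-10,12]]; det(A-λI) = λ^2 + λ - 6.
λ = 2, -3: opposite signs.

saddle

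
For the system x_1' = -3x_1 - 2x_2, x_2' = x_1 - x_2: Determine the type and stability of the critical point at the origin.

stable spiral

A = [[-3,-2],[1,-1]]; det(A-λI) = λ^2 + 4λ + 5.
λ = -2 ± i: negative real part.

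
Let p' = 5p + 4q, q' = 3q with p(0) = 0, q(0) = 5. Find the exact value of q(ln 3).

135

A = [[5,4],[0,3]]; eigenvalues λ = 5, 3.
Eigenvectors: (-1,0) for λ=5, (2,-1) for λ=3.
From the initial condition, c_1 = -10, c_2 = -5.
q(ln 3) = (-10)(3^5)(0) + (-5)(3^3)(-1) = 135.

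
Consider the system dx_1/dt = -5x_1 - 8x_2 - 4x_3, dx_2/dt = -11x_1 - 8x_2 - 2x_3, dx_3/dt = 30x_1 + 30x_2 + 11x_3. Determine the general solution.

x_1(t) = C_1e^(-t) + C_3e^(3t), x_2(t) = -3C_1e^(-t) + C_2e^(-4t) - C_3e^(3t), x_3(t) = 5C_1e^(-t) - 2C_2e^(-4t)

Coefficient matrix A = [[-5, -8, -4], [-11, -8, -2], [30, 30, 11]].
det(A - λI) = 0 gives eigenvalues λ = -1, -4, 3.
For λ=-1: eigenvector (1,-3,5).
For λ=-4: eigenvector (0,1,-2).
For λ=3: eigenvector (1,-1,0).
General solution: C_1e^(-t)(1,-3,5) + C_2e^(-4t)(0,1,-2) + C_3e^(3t)(1,-1,0).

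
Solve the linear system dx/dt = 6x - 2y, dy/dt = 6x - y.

Coefficient matrix A = [[6, -2], [6, -1]].
Characteristic polynomial det(A - λI) = λ^2 - 5λ + 6 = 0.
Eigenvalues λ = 2, 3.
For λ=2: (A-λI) row 1 is [4, -2], so an eigenvector is (1, 2).
For λ=3: (A-λI) row 1 is [3, -2], so an eigenvector is (-2, -3).
General solution: C_1e^(2t)(1,2) + C_2e^(3t)(-2,-3).

x(t) = C_1e^(2t) - 2C_2e^(3t), y(t) = 2C_1e^(2t) - 3C_2e^(3t)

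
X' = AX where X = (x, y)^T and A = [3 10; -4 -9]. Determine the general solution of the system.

x(t) = -2C_1e^(-3t)sin(2t) + C_1e^(-3t)cos(2t) + C_2e^(-3t)sin(2t) + 2C_2e^(-3t)cos(2t), y(t) = C_1e^(-3t)sin(2t) - C_1e^(-3t)cos(2t) - C_2e^(-3t)sin(2t) - C_2e^(-3t)cos(2t)

Coefficient matrix A = [[3, 10], [-4, -9]].
Characteristic polynomial det(A - λI) = λ^2 + 6λ + 13 = 0.
Eigenvalues λ = -3 ± 2i (complex conjugate pair).
For λ=-3+2i: an eigenvector is (1,-1) - i(-2,1) = (1 + 2i, -1 - i).
A real fundamental pair from Re and Im of e^((-3+2i)t)v: X_1 = e^(-3t)(cos(2t)·(1,-1) + sin(2t)·(-2,1)), X_2 = e^(-3t)(sin(2t)·(1,-1) - cos(2t)·(-2,1)).
General solution: C_1X_1 + C_2X_2.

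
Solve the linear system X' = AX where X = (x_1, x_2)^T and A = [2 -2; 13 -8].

x_1(t) = C_1e^(-3t)sin(t) + C_1e^(-3t)cos(t) + C_2e^(-3t)sin(t) - C_2e^(-3t)cos(t), x_2(t) = 3C_1e^(-3t)sin(t) + 2C_1e^(-3t)cos(t) + 2C_2e^(-3t)sin(t) - 3C_2e^(-3t)cos(t)

Coefficient matrix A = [[2, -2], [13, -8]].
Characteristic polynomial det(A - λI) = λ^2 + 6λ + 10 = 0.
Eigenvalues λ = -3 ± i (complex conjugate pair).
For λ=-3+i: an eigenvector is (1,2) - i(1,3) = (1 - i, 2 - 3i).
A real fundamental pair from Re and Im of e^((-3+i)t)v: X_1 = e^(-3t)(cos(t)·(1,2) + sin(t)·(1,3)), X_2 = e^(-3t)(sin(t)·(1,2) - cos(t)·(1,3)).
General solution: C_1X_1 + C_2X_2.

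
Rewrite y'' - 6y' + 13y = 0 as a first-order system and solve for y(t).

Let x_1 = y, x_2 = y'. Then x_1' = x_2 and x_2' = -13x_1 + 6x_2.
A = [[0,1],[-13,6]]; det(A-λI) = λ^2 - 6λ + 13.
Eigenvalues λ = 3 ± 2i.

y(t) = K_1e^(3t)cos(2t) + K_2e^(3t)sin(2t)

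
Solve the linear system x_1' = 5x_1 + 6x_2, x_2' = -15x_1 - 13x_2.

Coefficient matrix A = [[5, 6], [-15, -13]].
Characteristic polynomial det(A - λI) = λ^2 + 8λ + 25 = 0.
Eigenvalues λ = -4 ± 3i (complex conjugate pair).
For λ=-4+3i: an eigenvector is (-1,2) - i(1,-1) = (-1 - i, 2 + i).
A real fundamental pair from Re and Im of e^((-4+3i)t)v: X_1 = e^(-4t)(cos(3t)·(-1,2) + sin(3t)·(1,-1)), X_2 = e^(-4t)(sin(3t)·(-1,2) - cos(3t)·(1,-1)).
General solution: K_1X_1 + K_2X_2.

x_1(t) = K_1e^(-4t)sin(3t) - K_1e^(-4t)cos(3t) - K_2e^(-4t)sin(3t) - K_2e^(-4t)cos(3t), x_2(t) = -K_1e^(-4t)sin(3t) + 2K_1e^(-4t)cos(3t) + 2K_2e^(-4t)sin(3t) + K_2e^(-4t)cos(3t)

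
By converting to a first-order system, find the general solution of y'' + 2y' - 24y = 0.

y(t) = c_1e^(-6t) + c_2e^(4t)

Let x_1 = y, x_2 = y'. Then x_1' = x_2 and x_2' = 24x_1 - 2x_2.
A = [[0,1],[24,-2]]; det(A-λI) = λ^2 + 2λ - 24.
Eigenvalues λ = -6, 4 with eigenvectors (1,-6), (1,4).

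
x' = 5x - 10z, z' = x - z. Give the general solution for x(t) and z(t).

x(t) = 3c_1e^(2t)sin(t) + c_1e^(2t)cos(t) + c_2e^(2t)sin(t) - 3c_2e^(2t)cos(t), z(t) = c_1e^(2t)sin(t) - c_2e^(2t)cos(t)

Coefficient matrix A = [[5, -10], [1, -1]].
Characteristic polynomial det(A - λI) = λ^2 - 4λ + 5 = 0.
Eigenvalues λ = 2 ± i (complex conjugate pair).
For λ=2+i: an eigenvector is (1,0) - i(3,1) = (1 - 3i, 0 - i).
A real fundamental pair from Re and Im of e^((2+i)t)v: X_1 = e^(2t)(cos(t)·(1,0) + sin(t)·(3,1)), X_2 = e^(2t)(sin(t)·(1,0) - cos(t)·(3,1)).
General solution: c_1X_1 + c_2X_2.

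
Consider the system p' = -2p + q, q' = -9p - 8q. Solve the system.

p(t) = C_1e^(-5t) + C_2te^(-5t) + C_2e^(-5t), q(t) = -3C_1e^(-5t) - 3C_2te^(-5t) - 2C_2e^(-5t)

Coefficient matrix A = [[-2, 1], [-9, -8]].
Characteristic polynomial det(A - λI) = λ^2 + 10λ + 25 = 0.
Single eigenvalue λ = -5 with algebraic multiplicity 2.
Eigenvector v = (1,-3); generalized eigenvector w with (A-λI)w=v is (1,-2).
General solution: e^(-5t)[C_1·v + C_2·(t·v + w)].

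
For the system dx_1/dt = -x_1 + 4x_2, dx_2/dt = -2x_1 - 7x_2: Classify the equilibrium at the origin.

stable node

A = [[-1,4],[-2,-7]]; det(A-λI) = λ^2 + 8λ + 15.
λ = -3, -5: both negative.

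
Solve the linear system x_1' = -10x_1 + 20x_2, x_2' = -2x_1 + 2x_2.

x_1(t) = 3C_1e^(-4t)sin(2t) - C_1e^(-4t)cos(2t) - C_2e^(-4t)sin(2t) - 3C_2e^(-4t)cos(2t), x_2(t) = C_1e^(-4t)sin(2t) - C_2e^(-4t)cos(2t)

Coefficient matrix A = [[-10, 20], [-2, 2]].
Characteristic polynomial det(A - λI) = λ^2 + 8λ + 20 = 0.
Eigenvalues λ = -4 ± 2i (complex conjugate pair).
For λ=-4+2i: an eigenvector is (-1,0) - i(3,1) = (-1 - 3i, 0 - i).
A real fundamental pair from Re and Im of e^((-4+2i)t)v: X_1 = e^(-4t)(cos(2t)·(-1,0) + sin(2t)·(3,1)), X_2 = e^(-4t)(sin(2t)·(-1,0) - cos(2t)·(3,1)).
General solution: C_1X_1 + C_2X_2.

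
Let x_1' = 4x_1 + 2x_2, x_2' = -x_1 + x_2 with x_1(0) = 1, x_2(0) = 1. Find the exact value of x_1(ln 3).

A = [[4,2],[-1,1]]; eigenvalues λ = 3, 2.
Eigenvectors: (2,-1) for λ=3, (-1,1) for λ=2.
From the initial condition, c_1 = 2, c_2 = 3.
x_1(ln 3) = (2)(3^3)(2) + (3)(3^2)(-1) = 81.

81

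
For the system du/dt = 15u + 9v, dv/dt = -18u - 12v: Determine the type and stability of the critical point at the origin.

saddle

A = [[15,9],[-18,-12]]; det(A-λI) = λ^2 - 3λ - 18.
λ = -3, 6: opposite signs.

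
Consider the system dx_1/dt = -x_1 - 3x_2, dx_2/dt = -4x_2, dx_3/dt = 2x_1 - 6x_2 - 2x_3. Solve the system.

x_1(t) = C_1e^(-t) + C_2e^(-4t), x_2(t) = C_2e^(-4t), x_3(t) = 2C_1e^(-t) + 2C_2e^(-4t) + C_3e^(-2t)

Coefficient matrix A = [[-1, -3, 0], [0, -4, 0], [2, -6, -2]].
det(A - λI) = 0 gives eigenvalues λ = -1, -4, -2.
For λ=-1: eigenvector (1,0,2).
For λ=-4: eigenvector (1,1,2).
For λ=-2: eigenvector (0,0,1).
General solution: C_1e^(-t)(1,0,2) + C_2e^(-4t)(1,1,2) + C_3e^(-2t)(0,0,1).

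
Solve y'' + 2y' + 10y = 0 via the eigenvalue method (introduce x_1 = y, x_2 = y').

Let x_1 = y, x_2 = y'. Then x_1' = x_2 and x_2' = -10x_1 - 2x_2.
A = [[0,1],[-10,-2]]; det(A-λI) = λ^2 + 2λ + 10.
Eigenvalues λ = -1 ± 3i.

y(t) = K_1e^(-t)cos(3t) + K_2e^(-t)sin(3t)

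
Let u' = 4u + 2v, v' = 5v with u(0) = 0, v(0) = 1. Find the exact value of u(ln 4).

1536

A = [[4,2],[0,5]]; eigenvalues λ = 5, 4.
Eigenvectors: (-2,-1) for λ=5, (-1,0) for λ=4.
From the initial condition, c_1 = -1, c_2 = 2.
u(ln 4) = (-1)(4^5)(-2) + (2)(4^4)(-1) = 1536.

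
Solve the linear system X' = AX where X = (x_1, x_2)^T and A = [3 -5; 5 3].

x_1(t) = -c_1e^(3t)sin(5t) + c_2e^(3t)cos(5t), x_2(t) = c_1e^(3t)cos(5t) + c_2e^(3t)sin(5t)

Coefficient matrix A = [[3, -5], [5, 3]].
Characteristic polynomial det(A - λI) = λ^2 - 6λ + 34 = 0.
Eigenvalues λ = 3 ± 5i (complex conjugate pair).
For λ=3+5i: an eigenvector is (0,1) - i(-1,0) = (0 + i, 1).
A real fundamental pair from Re and Im of e^((3+5i)t)v: X_1 = e^(3t)(cos(5t)·(0,1) + sin(5t)·(-1,0)), X_2 = e^(3t)(sin(5t)·(0,1) - cos(5t)·(-1,0)).
General solution: c_1X_1 + c_2X_2.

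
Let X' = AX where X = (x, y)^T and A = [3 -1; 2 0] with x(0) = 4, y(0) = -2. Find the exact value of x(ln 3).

A = [[3,-1],[2,0]]; eigenvalues λ = 2, 1.
Eigenvectors: (1,1) for λ=2, (1,2) for λ=1.
From the initial condition, c_1 = 10, c_2 = -6.
x(ln 3) = (10)(3^2)(1) + (-6)(3^1)(1) = 72.

72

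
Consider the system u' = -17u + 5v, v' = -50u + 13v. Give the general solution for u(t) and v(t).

Coefficient matrix A = [[-17, 5], [-50, 13]].
Characteristic polynomial det(A - λI) = λ^2 + 4λ + 29 = 0.
Eigenvalues λ = -2 ± 5i (complex conjugate pair).
For λ=-2+5i: an eigenvector is (0,-1) - i(-1,-3) = (0 + i, -1 + 3i).
A real fundamental pair from Re and Im of e^((-2+5i)t)v: X_1 = e^(-2t)(cos(5t)·(0,-1) + sin(5t)·(-1,-3)), X_2 = e^(-2t)(sin(5t)·(0,-1) - cos(5t)·(-1,-3)).
General solution: C_1X_1 + C_2X_2.

u(t) = -C_1e^(-2t)sin(5t) + C_2e^(-2t)cos(5t), v(t) = -3C_1e^(-2t)sin(5t) - C_1e^(-2t)cos(5t) - C_2e^(-2t)sin(5t) + 3C_2e^(-2t)cos(5t)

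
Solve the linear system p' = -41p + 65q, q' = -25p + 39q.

Coefficient matrix A = [[-41, 65], [-25, 39]].
Characteristic polynomial det(A - λI) = λ^2 + 2λ + 26 = 0.
Eigenvalues λ = -1 ± 5i (complex conjugate pair).
For λ=-1+5i: an eigenvector is (-3,-2) - i(-2,-1) = (-3 + 2i, -2 + i).
A real fundamental pair from Re and Im of e^((-1+5i)t)v: X_1 = e^(-t)(cos(5t)·(-3,-2) + sin(5t)·(-2,-1)), X_2 = e^(-t)(sin(5t)·(-3,-2) - cos(5t)·(-2,-1)).
General solution: C_1X_1 + C_2X_2.

p(t) = -2C_1e^(-t)sin(5t) - 3C_1e^(-t)cos(5t) - 3C_2e^(-t)sin(5t) + 2C_2e^(-t)cos(5t), q(t) = -C_1e^(-t)sin(5t) - 2C_1e^(-t)cos(5t) - 2C_2e^(-t)sin(5t) + C_2e^(-t)cos(5t)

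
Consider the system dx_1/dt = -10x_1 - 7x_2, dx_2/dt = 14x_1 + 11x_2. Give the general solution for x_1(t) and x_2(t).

x_1(t) = -K_1e^(4t) - K_2e^(-3t), x_2(t) = 2K_1e^(4t) + K_2e^(-3t)

Coefficient matrix A = [[-10, -7], [14, 11]].
Characteristic polynomial det(A - λI) = λ^2 - λ - 12 = 0.
Eigenvalues λ = 4, -3.
For λ=4: (A-λI) row 1 is [-14, -7], so an eigenvector is (-1, 2).
For λ=-3: (A-λI) row 1 is [-7, -7], so an eigenvector is (-1, 1).
General solution: K_1e^(4t)(-1,2) + K_2e^(-3t)(-1,1).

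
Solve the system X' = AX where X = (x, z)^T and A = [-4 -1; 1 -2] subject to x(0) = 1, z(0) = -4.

Coefficient matrix A = [[-4, -1], [1, -2]].
Characteristic polynomial det(A - λI) = λ^2 + 6λ + 9 = 0.
Single eigenvalue λ = -3 with algebraic multiplicity 2.
Eigenvector v = (1,-1); generalized eigenvector w with (A-λI)w=v is (2,-3).
General solution: e^(-3t)[K_1·v + K_2·(t·v + w)].
Applying x(0)=1, z(0)=-4 gives K_1=-5, K_2=3.

x(t) = 3te^(-3t) + e^(-3t), z(t) = -3te^(-3t) - 4e^(-3t)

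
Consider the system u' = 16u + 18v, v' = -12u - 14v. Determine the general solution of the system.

Coefficient matrix A = [[16, 18], [-12, -14]].
Characteristic polynomial det(A - λI) = λ^2 - 2λ - 8 = 0.
Eigenvalues λ = -2, 4.
For λ=-2: (A-λI) row 1 is [18, 18], so an eigenvector is (1, -1).
For λ=4: (A-λI) row 1 is [12, 18], so an eigenvector is (-3, 2).
General solution: K_1e^(-2t)(1,-1) + K_2e^(4t)(-3,2).

u(t) = K_1e^(-2t) - 3K_2e^(4t), v(t) = -K_1e^(-2t) + 2K_2e^(4t)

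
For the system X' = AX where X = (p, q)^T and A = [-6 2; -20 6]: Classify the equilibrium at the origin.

A = [[-6,2],[-20,6]]; det(A-λI) = λ^2 + 4.
λ = 0 ± 2i: zero real part.

center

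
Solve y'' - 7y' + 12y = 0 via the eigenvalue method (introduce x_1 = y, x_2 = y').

y(t) = K_1e^(3t) + K_2e^(4t)

Let x_1 = y, x_2 = y'. Then x_1' = x_2 and x_2' = -12x_1 + 7x_2.
A = [[0,1],[-12,7]]; det(A-λI) = λ^2 - 7λ + 12.
Eigenvalues λ = 3, 4 with eigenvectors (1,3), (1,4).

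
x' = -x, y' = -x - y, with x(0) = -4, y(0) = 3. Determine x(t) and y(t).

Coefficient matrix A = [[-1, 0], [-1, -1]].
Characteristic polynomial det(A - λI) = λ^2 + 2λ + 1 = 0.
Single eigenvalue λ = -1 with algebraic multiplicity 2.
Eigenvector v = (0,-1); generalized eigenvector w with (A-λI)w=v is (1,-2).
General solution: e^(-t)[C_1·v + C_2·(t·v + w)].
Applying x(0)=-4, y(0)=3 gives C_1=5, C_2=-4.

x(t) = -4e^(-t), y(t) = 4te^(-t) + 3e^(-t)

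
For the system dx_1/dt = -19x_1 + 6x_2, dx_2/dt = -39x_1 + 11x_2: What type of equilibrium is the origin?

A = [[-19,6],[-39,11]]; det(A-λI) = λ^2 + 8λ + 25.
λ = -4 ± 3i: negative real part.

stable spiral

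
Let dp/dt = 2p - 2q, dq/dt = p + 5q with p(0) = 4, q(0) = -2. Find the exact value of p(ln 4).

A = [[2,-2],[1,5]]; eigenvalues λ = 3, 4.
Eigenvectors: (2,-1) for λ=3, (-1,1) for λ=4.
From the initial condition, c_1 = 2, c_2 = 0.
p(ln 4) = (2)(4^3)(2) + (0)(4^4)(-1) = 256.

256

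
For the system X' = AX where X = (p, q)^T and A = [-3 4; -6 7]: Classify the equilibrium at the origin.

A = [[-3,4],[-6,7]]; det(A-λI) = λ^2 - 4λ + 3.
λ = 3, 1: both positive.

unstable node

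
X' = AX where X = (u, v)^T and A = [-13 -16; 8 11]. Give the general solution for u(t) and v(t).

Coefficient matrix A = [[-13, -16], [8, 11]].
Characteristic polynomial det(A - λI) = λ^2 + 2λ - 15 = 0.
Eigenvalues λ = -5, 3.
For λ=-5: (A-λI) row 1 is [-8, -16], so an eigenvector is (-2, 1).
For λ=3: (A-λI) row 1 is [-16, -16], so an eigenvector is (-1, 1).
General solution: K_1e^(-5t)(-2,1) + K_2e^(3t)(-1,1).

u(t) = -2K_1e^(-5t) - K_2e^(3t), v(t) = K_1e^(-5t) + K_2e^(3t)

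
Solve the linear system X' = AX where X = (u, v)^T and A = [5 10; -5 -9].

u(t) = -3K_1e^(-2t)sin(t) + K_1e^(-2t)cos(t) + K_2e^(-2t)sin(t) + 3K_2e^(-2t)cos(t), v(t) = 2K_1e^(-2t)sin(t) - K_1e^(-2t)cos(t) - K_2e^(-2t)sin(t) - 2K_2e^(-2t)cos(t)

Coefficient matrix A = [[5, 10], [-5, -9]].
Characteristic polynomial det(A - λI) = λ^2 + 4λ + 5 = 0.
Eigenvalues λ = -2 ± i (complex conjugate pair).
For λ=-2+i: an eigenvector is (1,-1) - i(-3,2) = (1 + 3i, -1 - 2i).
A real fundamental pair from Re and Im of e^((-2+i)t)v: X_1 = e^(-2t)(cos(t)·(1,-1) + sin(t)·(-3,2)), X_2 = e^(-2t)(sin(t)·(1,-1) - cos(t)·(-3,2)).
General solution: K_1X_1 + K_2X_2.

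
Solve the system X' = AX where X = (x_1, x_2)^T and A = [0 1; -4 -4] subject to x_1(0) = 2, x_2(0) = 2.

Coefficient matrix A = [[0, 1], [-4, -4]].
Characteristic polynomial det(A - λI) = λ^2 + 4λ + 4 = 0.
Single eigenvalue λ = -2 with algebraic multiplicity 2.
Eigenvector v = (-1,2); generalized eigenvector w with (A-λI)w=v is (-1,1).
General solution: e^(-2t)[C_1·v + C_2·(t·v + w)].
Applying x_1(0)=2, x_2(0)=2 gives C_1=4, C_2=-6.

x_1(t) = 6te^(-2t) + 2e^(-2t), x_2(t) = -12te^(-2t) + 2e^(-2t)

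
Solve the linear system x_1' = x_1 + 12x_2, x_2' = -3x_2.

x_1(t) = c_1e^(t) + 3c_2e^(-3t), x_2(t) = -c_2e^(-3t)

Coefficient matrix A = [[1, 12], [0, -3]].
Characteristic polynomial det(A - λI) = λ^2 + 2λ - 3 = 0.
Eigenvalues λ = 1, -3.
For λ=1: (A-λI) row 1 is [0, 12], so an eigenvector is (1, 0).
For λ=-3: (A-λI) row 1 is [4, 12], so an eigenvector is (3, -1).
General solution: c_1e^(t)(1,0) + c_2e^(-3t)(3,-1).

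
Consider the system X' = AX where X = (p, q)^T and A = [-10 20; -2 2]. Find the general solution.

Coefficient matrix A = [[-10, 20], [-2, 2]].
Characteristic polynomial det(A - λI) = λ^2 + 8λ + 20 = 0.
Eigenvalues λ = -4 ± 2i (complex conjugate pair).
For λ=-4+2i: an eigenvector is (-1,0) - i(3,1) = (-1 - 3i, 0 - i).
A real fundamental pair from Re and Im of e^((-4+2i)t)v: X_1 = e^(-4t)(cos(2t)·(-1,0) + sin(2t)·(3,1)), X_2 = e^(-4t)(sin(2t)·(-1,0) - cos(2t)·(3,1)).
General solution: c_1X_1 + c_2X_2.

p(t) = 3c_1e^(-4t)sin(2t) - c_1e^(-4t)cos(2t) - c_2e^(-4t)sin(2t) - 3c_2e^(-4t)cos(2t), q(t) = c_1e^(-4t)sin(2t) - c_2e^(-4t)cos(2t)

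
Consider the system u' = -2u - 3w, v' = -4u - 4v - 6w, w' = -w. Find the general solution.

Coefficient matrix A = [[-2, 0, -3], [-4, -4, -6], [0, 0, -1]].
det(A - λI) = 0 gives eigenvalues λ = -2, -1, -4.
For λ=-2: eigenvector (1,-2,0).
For λ=-1: eigenvector (-3,2,1).
For λ=-4: eigenvector (0,1,0).
General solution: K_1e^(-2t)(1,-2,0) + K_2e^(-t)(-3,2,1) + K_3e^(-4t)(0,1,0).

u(t) = K_1e^(-2t) - 3K_2e^(-t), v(t) = -2K_1e^(-2t) + 2K_2e^(-t) + K_3e^(-4t), w(t) = K_2e^(-t)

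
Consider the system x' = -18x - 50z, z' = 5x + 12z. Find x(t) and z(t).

Coefficient matrix A = [[-18, -50], [5, 12]].
Characteristic polynomial det(A - λI) = λ^2 + 6λ + 34 = 0.
Eigenvalues λ = -3 ± 5i (complex conjugate pair).
For λ=-3+5i: an eigenvector is (-1,0) - i(3,-1) = (-1 - 3i, 0 + i).
A real fundamental pair from Re and Im of e^((-3+5i)t)v: X_1 = e^(-3t)(cos(5t)·(-1,0) + sin(5t)·(3,-1)), X_2 = e^(-3t)(sin(5t)·(-1,0) - cos(5t)·(3,-1)).
General solution: K_1X_1 + K_2X_2.

x(t) = 3K_1e^(-3t)sin(5t) - K_1e^(-3t)cos(5t) - K_2e^(-3t)sin(5t) - 3K_2e^(-3t)cos(5t), z(t) = -K_1e^(-3t)sin(5t) + K_2e^(-3t)cos(5t)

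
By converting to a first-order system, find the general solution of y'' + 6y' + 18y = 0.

Let x_1 = y, x_2 = y'. Then x_1' = x_2 and x_2' = -18x_1 - 6x_2.
A = [[0,1],[-18,-6]]; det(A-λI) = λ^2 + 6λ + 18.
Eigenvalues λ = -3 ± 3i.

y(t) = c_1e^(-3t)cos(3t) + c_2e^(-3t)sin(3t)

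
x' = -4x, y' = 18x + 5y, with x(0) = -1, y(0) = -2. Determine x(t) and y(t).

x(t) = -e^(-4t), y(t) = -4e^(5t) + 2e^(-4t)

Coefficient matrix A = [[-4, 0], [18, 5]].
Characteristic polynomial det(A - λI) = λ^2 - λ - 20 = 0.
Eigenvalues λ = 5, -4.
For λ=5: (A-λI) row 1 is [-9, 0], so an eigenvector is (0, 1).
For λ=-4: (A-λI) row 2 is [18, 9], so an eigenvector is (-1, 2).
General solution: C_1e^(5t)(0,1) + C_2e^(-4t)(-1,2).
Applying x(0)=-1, y(0)=-2 gives C_1=-4, C_2=1.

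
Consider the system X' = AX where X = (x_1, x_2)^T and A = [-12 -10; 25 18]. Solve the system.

x_1(t) = -c_1e^(3t)sin(5t) + c_1e^(3t)cos(5t) + c_2e^(3t)sin(5t) + c_2e^(3t)cos(5t), x_2(t) = 2c_1e^(3t)sin(5t) - c_1e^(3t)cos(5t) - c_2e^(3t)sin(5t) - 2c_2e^(3t)cos(5t)

Coefficient matrix A = [[-12, -10], [25, 18]].
Characteristic polynomial det(A - λI) = λ^2 - 6λ + 34 = 0.
Eigenvalues λ = 3 ± 5i (complex conjugate pair).
For λ=3+5i: an eigenvector is (1,-1) - i(-1,2) = (1 + i, -1 - 2i).
A real fundamental pair from Re and Im of e^((3+5i)t)v: X_1 = e^(3t)(cos(5t)·(1,-1) + sin(5t)·(-1,2)), X_2 = e^(3t)(sin(5t)·(1,-1) - cos(5t)·(-1,2)).
General solution: c_1X_1 + c_2X_2.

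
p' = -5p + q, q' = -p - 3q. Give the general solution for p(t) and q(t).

Coefficient matrix A = [[-5, 1], [-1, -3]].
Characteristic polynomial det(A - λI) = λ^2 + 8λ + 16 = 0.
Single eigenvalue λ = -4 with algebraic multiplicity 2.
Eigenvector v = (1,1); generalized eigenvector w with (A-λI)w=v is (-2,-1).
General solution: e^(-4t)[C_1·v + C_2·(t·v + w)].

p(t) = C_1e^(-4t) + C_2te^(-4t) - 2C_2e^(-4t), q(t) = C_1e^(-4t) + C_2te^(-4t) - C_2e^(-4t)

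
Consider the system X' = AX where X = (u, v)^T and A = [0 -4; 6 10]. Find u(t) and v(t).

u(t) = c_1e^(4t) - 2c_2e^(6t), v(t) = -c_1e^(4t) + 3c_2e^(6t)

Coefficient matrix A = [[0, -4], [6, 10]].
Characteristic polynomial det(A - λI) = λ^2 - 10λ + 24 = 0.
Eigenvalues λ = 4, 6.
For λ=4: (A-λI) row 1 is [-4, -4], so an eigenvector is (1, -1).
For λ=6: (A-λI) row 1 is [-6, -4], so an eigenvector is (-2, 3).
General solution: c_1e^(4t)(1,-1) + c_2e^(6t)(-2,3).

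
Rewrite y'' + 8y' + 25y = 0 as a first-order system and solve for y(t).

Let x_1 = y, x_2 = y'. Then x_1' = x_2 and x_2' = -25x_1 - 8x_2.
A = [[0,1],[-25,-8]]; det(A-λI) = λ^2 + 8λ + 25.
Eigenvalues λ = -4 ± 3i.

y(t) = C_1e^(-4t)cos(3t) + C_2e^(-4t)sin(3t)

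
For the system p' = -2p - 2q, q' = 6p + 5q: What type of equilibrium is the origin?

unstable node

A = [[-2,-2],[6,5]]; det(A-λI) = λ^2 - 3λ + 2.
λ = 2, 1: both positive.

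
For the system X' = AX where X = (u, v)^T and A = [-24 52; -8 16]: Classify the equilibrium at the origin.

stable spiral

A = [[-24,52],[-8,16]]; det(A-λI) = λ^2 + 8λ + 32.
λ = -4 ± 4i: negative real part.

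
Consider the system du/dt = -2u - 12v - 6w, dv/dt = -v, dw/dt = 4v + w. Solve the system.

Coefficient matrix A = [[-2, -12, -6], [0, -1, 0], [0, 4, 1]].
det(A - λI) = 0 gives eigenvalues λ = -1, -2, 1.
For λ=-1: eigenvector (0,1,-2).
For λ=-2: eigenvector (1,0,0).
For λ=1: eigenvector (-2,0,1).
General solution: K_1e^(-t)(0,1,-2) + K_2e^(-2t)(1,0,0) + K_3e^(t)(-2,0,1).

u(t) = K_2e^(-2t) - 2K_3e^(t), v(t) = K_1e^(-t), w(t) = -2K_1e^(-t) + K_3e^(t)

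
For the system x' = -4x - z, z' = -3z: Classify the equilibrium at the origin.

stable node

A = [[-4,-1],[0,-3]]; det(A-λI) = λ^2 + 7λ + 12.
λ = -4, -3: both negative.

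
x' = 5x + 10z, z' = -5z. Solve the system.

Coefficient matrix A = [[5, 10], [0, -5]].
Characteristic polynomial det(A - λI) = λ^2 - 25 = 0.
Eigenvalues λ = -5, 5.
For λ=-5: (A-λI) row 1 is [10, 10], so an eigenvector is (-1, 1).
For λ=5: (A-λI) row 1 is [0, 10], so an eigenvector is (1, 0).
General solution: c_1e^(-5t)(-1,1) + c_2e^(5t)(1,0).

x(t) = -c_1e^(-5t) + c_2e^(5t), z(t) = c_1e^(-5t)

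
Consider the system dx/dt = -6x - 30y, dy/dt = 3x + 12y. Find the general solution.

Coefficient matrix A = [[-6, -30], [3, 12]].
Characteristic polynomial det(A - λI) = λ^2 - 6λ + 18 = 0.
Eigenvalues λ = 3 ± 3i (complex conjugate pair).
For λ=3+3i: an eigenvector is (-3,1) - i(-1,0) = (-3 + i, 1).
A real fundamental pair from Re and Im of e^((3+3i)t)v: X_1 = e^(3t)(cos(3t)·(-3,1) + sin(3t)·(-1,0)), X_2 = e^(3t)(sin(3t)·(-3,1) - cos(3t)·(-1,0)).
General solution: c_1X_1 + c_2X_2.

x(t) = -c_1e^(3t)sin(3t) - 3c_1e^(3t)cos(3t) - 3c_2e^(3t)sin(3t) + c_2e^(3t)cos(3t), y(t) = c_1e^(3t)cos(3t) + c_2e^(3t)sin(3t)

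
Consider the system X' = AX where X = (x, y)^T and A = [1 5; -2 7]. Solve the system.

x(t) = -2C_1e^(4t)sin(t) - C_1e^(4t)cos(t) - C_2e^(4t)sin(t) + 2C_2e^(4t)cos(t), y(t) = -C_1e^(4t)sin(t) - C_1e^(4t)cos(t) - C_2e^(4t)sin(t) + C_2e^(4t)cos(t)

Coefficient matrix A = [[1, 5], [-2, 7]].
Characteristic polynomial det(A - λI) = λ^2 - 8λ + 17 = 0.
Eigenvalues λ = 4 ± i (complex conjugate pair).
For λ=4+i: an eigenvector is (-1,-1) - i(-2,-1) = (-1 + 2i, -1 + i).
A real fundamental pair from Re and Im of e^((4+i)t)v: X_1 = e^(4t)(cos(t)·(-1,-1) + sin(t)·(-2,-1)), X_2 = e^(4t)(sin(t)·(-1,-1) - cos(t)·(-2,-1)).
General solution: C_1X_1 + C_2X_2.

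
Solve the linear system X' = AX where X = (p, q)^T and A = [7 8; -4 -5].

p(t) = -2C_1e^(3t) - C_2e^(-t), q(t) = C_1e^(3t) + C_2e^(-t)

Coefficient matrix A = [[7, 8], [-4, -5]].
Characteristic polynomial det(A - λI) = λ^2 - 2λ - 3 = 0.
Eigenvalues λ = 3, -1.
For λ=3: (A-λI) row 1 is [4, 8], so an eigenvector is (-2, 1).
For λ=-1: (A-λI) row 1 is [8, 8], so an eigenvector is (-1, 1).
General solution: C_1e^(3t)(-2,1) + C_2e^(-t)(-1,1).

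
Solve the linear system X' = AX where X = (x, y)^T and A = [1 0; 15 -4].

Coefficient matrix A = [[1, 0], [15, -4]].
Characteristic polynomial det(A - λI) = λ^2 + 3λ - 4 = 0.
Eigenvalues λ = 1, -4.
For λ=1: (A-λI) row 2 is [15, -5], so an eigenvector is (1, 3).
For λ=-4: (A-λI) row 1 is [5, 0], so an eigenvector is (0, 1).
General solution: C_1e^(t)(1,3) + C_2e^(-4t)(0,1).

x(t) = C_1e^(t), y(t) = 3C_1e^(t) + C_2e^(-4t)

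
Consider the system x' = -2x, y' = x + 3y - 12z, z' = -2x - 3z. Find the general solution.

x(t) = C_1e^(-2t), y(t) = -5C_1e^(-2t) + C_2e^(3t) + 2C_3e^(-3t), z(t) = -2C_1e^(-2t) + C_3e^(-3t)

Coefficient matrix A = [[-2, 0, 0], [1, 3, -12], [-2, 0, -3]].
det(A - λI) = 0 gives eigenvalues λ = -2, 3, -3.
For λ=-2: eigenvector (1,-5,-2).
For λ=3: eigenvector (0,1,0).
For λ=-3: eigenvector (0,2,1).
General solution: C_1e^(-2t)(1,-5,-2) + C_2e^(3t)(0,1,0) + C_3e^(-3t)(0,2,1).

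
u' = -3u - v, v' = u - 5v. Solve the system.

u(t) = C_1e^(-4t) + C_2te^(-4t) + 2C_2e^(-4t), v(t) = C_1e^(-4t) + C_2te^(-4t) + C_2e^(-4t)

Coefficient matrix A = [[-3, -1], [1, -5]].
Characteristic polynomial det(A - λI) = λ^2 + 8λ + 16 = 0.
Single eigenvalue λ = -4 with algebraic multiplicity 2.
Eigenvector v = (1,1); generalized eigenvector w with (A-λI)w=v is (2,1).
General solution: e^(-4t)[C_1·v + C_2·(t·v + w)].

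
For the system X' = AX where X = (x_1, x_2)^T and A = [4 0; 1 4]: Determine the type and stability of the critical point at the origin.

A = [[4,0],[1,4]]; det(A-λI) = λ^2 - 8λ + 16.
repeated λ = 4 with a single eigenvector.

unstable improper node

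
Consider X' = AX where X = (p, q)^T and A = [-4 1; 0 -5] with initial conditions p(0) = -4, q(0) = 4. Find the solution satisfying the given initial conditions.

p(t) = -4e^(-5t), q(t) = 4e^(-5t)

Coefficient matrix A = [[-4, 1], [0, -5]].
Characteristic polynomial det(A - λI) = λ^2 + 9λ + 20 = 0.
Eigenvalues λ = -5, -4.
For λ=-5: (A-λI) row 1 is [1, 1], so an eigenvector is (1, -1).
For λ=-4: (A-λI) row 1 is [0, 1], so an eigenvector is (-1, 0).
General solution: K_1e^(-5t)(1,-1) + K_2e^(-4t)(-1,0).
Applying p(0)=-4, q(0)=4 gives K_1=-4, K_2=0.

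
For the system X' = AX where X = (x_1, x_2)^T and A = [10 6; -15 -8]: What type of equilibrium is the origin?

A = [[10,6],[-15,-8]]; det(A-λI) = λ^2 - 2λ + 10.
λ = 1 ± 3i: positive real part.

unstable spiral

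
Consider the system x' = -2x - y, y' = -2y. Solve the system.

Coefficient matrix A = [[-2, -1], [0, -2]].
Characteristic polynomial det(A - λI) = λ^2 + 4λ + 4 = 0.
Single eigenvalue λ = -2 with algebraic multiplicity 2.
Eigenvector v = (1,0); generalized eigenvector w with (A-λI)w=v is (2,-1).
General solution: e^(-2t)[K_1·v + K_2·(t·v + w)].

x(t) = K_1e^(-2t) + K_2te^(-2t) + 2K_2e^(-2t), y(t) = -K_2e^(-2t)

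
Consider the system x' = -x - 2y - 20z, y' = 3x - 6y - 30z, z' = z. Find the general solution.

x(t) = c_1e^(-3t) + 2c_2e^(-4t) - 4c_3e^(t), y(t) = c_1e^(-3t) + 3c_2e^(-4t) - 6c_3e^(t), z(t) = c_3e^(t)

Coefficient matrix A = [[-1, -2, -20], [3, -6, -30], [0, 0, 1]].
det(A - λI) = 0 gives eigenvalues λ = -3, -4, 1.
For λ=-3: eigenvector (1,1,0).
For λ=-4: eigenvector (2,3,0).
For λ=1: eigenvector (-4,-6,1).
General solution: c_1e^(-3t)(1,1,0) + c_2e^(-4t)(2,3,0) + c_3e^(t)(-4,-6,1).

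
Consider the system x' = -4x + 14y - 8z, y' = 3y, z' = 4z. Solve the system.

x(t) = C_1e^(-4t) + 2C_2e^(3t) - C_3e^(4t), y(t) = C_2e^(3t), z(t) = C_3e^(4t)

Coefficient matrix A = [[-4, 14, -8], [0, 3, 0], [0, 0, 4]].
det(A - λI) = 0 gives eigenvalues λ = -4, 3, 4.
For λ=-4: eigenvector (1,0,0).
For λ=3: eigenvector (2,1,0).
For λ=4: eigenvector (-1,0,1).
General solution: C_1e^(-4t)(1,0,0) + C_2e^(3t)(2,1,0) + C_3e^(4t)(-1,0,1).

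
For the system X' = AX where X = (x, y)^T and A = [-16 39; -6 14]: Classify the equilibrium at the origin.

A = [[-16,39],[-6,14]]; det(A-λI) = λ^2 + 2λ + 10.
λ = -1 ± 3i: negative real part.

stable spiral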